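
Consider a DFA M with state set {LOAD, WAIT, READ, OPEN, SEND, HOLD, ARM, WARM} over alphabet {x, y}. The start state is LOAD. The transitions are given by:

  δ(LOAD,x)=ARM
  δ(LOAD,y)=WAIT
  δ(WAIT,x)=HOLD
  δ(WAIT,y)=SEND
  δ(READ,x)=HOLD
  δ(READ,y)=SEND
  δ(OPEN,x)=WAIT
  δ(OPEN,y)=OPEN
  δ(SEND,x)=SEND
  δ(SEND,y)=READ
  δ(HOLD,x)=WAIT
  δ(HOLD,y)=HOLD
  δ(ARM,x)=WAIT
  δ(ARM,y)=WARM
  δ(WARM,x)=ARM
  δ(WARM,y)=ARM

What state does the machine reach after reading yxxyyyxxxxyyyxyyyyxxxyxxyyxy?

LOAD → WAIT → HOLD → WAIT → SEND → READ → SEND → SEND → SEND → SEND → SEND → READ → SEND → READ → HOLD → HOLD → HOLD → HOLD → HOLD → WAIT → HOLD → WAIT → SEND → SEND → SEND → READ → SEND → SEND → READ

READ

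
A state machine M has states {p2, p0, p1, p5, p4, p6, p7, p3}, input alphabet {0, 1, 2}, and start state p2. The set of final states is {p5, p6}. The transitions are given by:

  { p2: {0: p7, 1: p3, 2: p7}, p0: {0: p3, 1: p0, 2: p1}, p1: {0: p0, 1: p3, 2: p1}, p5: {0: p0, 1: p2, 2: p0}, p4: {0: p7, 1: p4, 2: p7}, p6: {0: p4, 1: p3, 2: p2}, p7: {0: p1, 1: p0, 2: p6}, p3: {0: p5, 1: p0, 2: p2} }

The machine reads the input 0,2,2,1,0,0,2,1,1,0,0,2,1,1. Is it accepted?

No

Trace: p2 -0-> p7 -2-> p6 -2-> p2 -1-> p3 -0-> p5 -0-> p0 -2-> p1 -1-> p3 -1-> p0 -0-> p3 -0-> p5 -2-> p0 -1-> p0 -1-> p0
End state p0 is not accepting.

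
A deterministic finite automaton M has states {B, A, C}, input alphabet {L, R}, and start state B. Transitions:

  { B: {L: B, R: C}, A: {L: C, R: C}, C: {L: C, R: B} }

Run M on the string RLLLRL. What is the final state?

B → C → C → C → C → B → B

B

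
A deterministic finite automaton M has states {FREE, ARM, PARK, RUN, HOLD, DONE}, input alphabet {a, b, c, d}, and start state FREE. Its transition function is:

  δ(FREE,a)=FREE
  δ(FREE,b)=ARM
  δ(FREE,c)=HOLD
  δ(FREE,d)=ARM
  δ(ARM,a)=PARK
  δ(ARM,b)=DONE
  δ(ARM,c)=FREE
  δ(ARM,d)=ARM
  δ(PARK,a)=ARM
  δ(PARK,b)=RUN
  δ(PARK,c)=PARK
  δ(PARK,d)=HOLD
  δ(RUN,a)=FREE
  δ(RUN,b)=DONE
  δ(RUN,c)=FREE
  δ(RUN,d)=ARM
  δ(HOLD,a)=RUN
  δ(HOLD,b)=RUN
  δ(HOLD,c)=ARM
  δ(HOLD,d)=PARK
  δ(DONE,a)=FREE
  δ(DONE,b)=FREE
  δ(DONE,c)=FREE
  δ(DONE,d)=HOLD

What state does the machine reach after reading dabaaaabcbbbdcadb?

start at FREE
read 'd': FREE → ARM
read 'a': ARM → PARK
read 'b': PARK → RUN
read 'a': RUN → FREE
read 'a': FREE → FREE
read 'a': FREE → FREE
read 'a': FREE → FREE
read 'b': FREE → ARM
read 'c': ARM → FREE
read 'b': FREE → ARM
read 'b': ARM → DONE
read 'b': DONE → FREE
read 'd': FREE → ARM
read 'c': ARM → FREE
read 'a': FREE → FREE
read 'd': FREE → ARM
read 'b': ARM → DONE

DONE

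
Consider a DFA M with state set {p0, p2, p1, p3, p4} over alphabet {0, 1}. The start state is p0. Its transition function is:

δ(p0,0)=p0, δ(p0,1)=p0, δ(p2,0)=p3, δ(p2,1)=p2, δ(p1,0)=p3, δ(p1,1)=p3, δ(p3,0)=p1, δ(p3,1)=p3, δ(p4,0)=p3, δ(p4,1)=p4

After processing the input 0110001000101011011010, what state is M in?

p0

p0 → p0 → p0 → p0 → p0 → p0 → p0 → p0 → p0 → p0 → p0 → p0 → p0 → p0 → p0 → p0 → p0 → p0 → p0 → p0 → p0 → p0 → p0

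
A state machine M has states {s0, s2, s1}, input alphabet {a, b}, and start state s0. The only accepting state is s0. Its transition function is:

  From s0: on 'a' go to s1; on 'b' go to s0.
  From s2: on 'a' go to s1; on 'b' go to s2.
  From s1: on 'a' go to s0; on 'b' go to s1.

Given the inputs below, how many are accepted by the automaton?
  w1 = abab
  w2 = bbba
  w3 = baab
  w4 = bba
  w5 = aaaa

w1:
  start at s0
  read 'a': s0 → s1
  read 'b': s1 → s1
  read 'a': s1 → s0
  read 'b': s0 → s0
  end s0, accepted
w2:
  start at s0
  read 'b': s0 → s0
  read 'b': s0 → s0
  read 'b': s0 → s0
  read 'a': s0 → s1
  end s1, rejected
w3:
  start at s0
  read 'b': s0 → s0
  read 'a': s0 → s1
  read 'a': s1 → s0
  read 'b': s0 → s0
  end s0, accepted
w4:
  start at s0
  read 'b': s0 → s0
  read 'b': s0 → s0
  read 'a': s0 → s1
  end s1, rejected
w5:
  start at s0
  read 'a': s0 → s1
  read 'a': s1 → s0
  read 'a': s0 → s1
  read 'a': s1 → s0
  end s0, accepted

3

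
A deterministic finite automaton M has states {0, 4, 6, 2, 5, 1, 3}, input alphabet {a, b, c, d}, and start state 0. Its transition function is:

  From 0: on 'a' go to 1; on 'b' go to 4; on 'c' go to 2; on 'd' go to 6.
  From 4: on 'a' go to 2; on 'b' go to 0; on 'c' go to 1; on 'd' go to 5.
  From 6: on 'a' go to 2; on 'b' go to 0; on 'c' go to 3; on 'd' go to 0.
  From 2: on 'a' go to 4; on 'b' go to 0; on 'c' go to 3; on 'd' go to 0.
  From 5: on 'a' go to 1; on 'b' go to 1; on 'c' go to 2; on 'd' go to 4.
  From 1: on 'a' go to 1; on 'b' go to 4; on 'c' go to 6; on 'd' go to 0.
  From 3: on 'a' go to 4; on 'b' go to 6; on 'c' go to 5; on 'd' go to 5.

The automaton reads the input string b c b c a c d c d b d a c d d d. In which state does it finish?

0

0 → 4 → 1 → 4 → 1 → 1 → 6 → 0 → 2 → 0 → 4 → 5 → 1 → 6 → 0 → 6 → 0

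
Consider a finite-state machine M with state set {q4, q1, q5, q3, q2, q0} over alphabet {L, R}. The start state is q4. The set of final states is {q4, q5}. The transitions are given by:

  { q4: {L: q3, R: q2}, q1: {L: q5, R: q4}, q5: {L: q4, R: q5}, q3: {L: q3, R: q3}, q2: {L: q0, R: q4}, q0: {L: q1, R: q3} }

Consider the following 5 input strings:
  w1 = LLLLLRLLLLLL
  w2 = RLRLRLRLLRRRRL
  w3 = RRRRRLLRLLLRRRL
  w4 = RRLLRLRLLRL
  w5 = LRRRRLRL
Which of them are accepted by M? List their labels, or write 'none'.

none

w1: q4 → q3 → q3 → q3 → q3 → q3 → q3 → q3 → q3 → q3 → q3 → q3 → q3  → end q3, rejected
w2: q4 → q2 → q0 → q3 → q3 → q3 → q3 → q3 → q3 → q3 → q3 → q3 → q3 → q3 → q3  → end q3, rejected
w3: q4 → q2 → q4 → q2 → q4 → q2 → q0 → q1 → q4 → q3 → q3 → q3 → q3 → q3 → q3 → q3  → end q3, rejected
w4: q4 → q2 → q4 → q3 → q3 → q3 → q3 → q3 → q3 → q3 → q3 → q3  → end q3, rejected
w5: q4 → q3 → q3 → q3 → q3 → q3 → q3 → q3 → q3  → end q3, rejected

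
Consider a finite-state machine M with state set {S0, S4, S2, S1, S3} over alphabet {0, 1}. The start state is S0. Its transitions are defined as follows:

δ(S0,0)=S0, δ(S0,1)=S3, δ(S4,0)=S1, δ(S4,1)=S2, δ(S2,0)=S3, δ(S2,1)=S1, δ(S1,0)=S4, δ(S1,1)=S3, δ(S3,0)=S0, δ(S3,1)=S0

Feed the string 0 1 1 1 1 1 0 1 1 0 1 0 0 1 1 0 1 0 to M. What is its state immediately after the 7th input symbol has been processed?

S0 → S0 → S3 → S0 → S3 → S0 → S3 → S0
After 7 symbols: S0.

S0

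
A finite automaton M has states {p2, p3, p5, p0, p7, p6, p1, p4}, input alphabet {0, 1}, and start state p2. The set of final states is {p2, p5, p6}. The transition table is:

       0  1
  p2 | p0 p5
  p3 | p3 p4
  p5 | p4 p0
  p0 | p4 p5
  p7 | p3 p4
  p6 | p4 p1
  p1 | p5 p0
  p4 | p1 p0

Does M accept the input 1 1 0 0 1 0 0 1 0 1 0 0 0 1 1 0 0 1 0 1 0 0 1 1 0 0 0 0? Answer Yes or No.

start at p2
read '1': p2 → p5
read '1': p5 → p0
read '0': p0 → p4
read '0': p4 → p1
read '1': p1 → p0
read '0': p0 → p4
read '0': p4 → p1
read '1': p1 → p0
read '0': p0 → p4
read '1': p4 → p0
read '0': p0 → p4
read '0': p4 → p1
read '0': p1 → p5
read '1': p5 → p0
read '1': p0 → p5
read '0': p5 → p4
read '0': p4 → p1
read '1': p1 → p0
read '0': p0 → p4
read '1': p4 → p0
read '0': p0 → p4
read '0': p4 → p1
read '1': p1 → p0
read '1': p0 → p5
read '0': p5 → p4
read '0': p4 → p1
read '0': p1 → p5
read '0': p5 → p4
End state p4 is not accepting.

No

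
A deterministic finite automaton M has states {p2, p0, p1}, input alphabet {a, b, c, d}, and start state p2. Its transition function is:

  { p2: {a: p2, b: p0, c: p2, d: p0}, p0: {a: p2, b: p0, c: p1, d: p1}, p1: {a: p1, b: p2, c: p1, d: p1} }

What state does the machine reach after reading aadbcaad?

Trace: p2 -a-> p2 -a-> p2 -d-> p0 -b-> p0 -c-> p1 -a-> p1 -a-> p1 -d-> p1

p1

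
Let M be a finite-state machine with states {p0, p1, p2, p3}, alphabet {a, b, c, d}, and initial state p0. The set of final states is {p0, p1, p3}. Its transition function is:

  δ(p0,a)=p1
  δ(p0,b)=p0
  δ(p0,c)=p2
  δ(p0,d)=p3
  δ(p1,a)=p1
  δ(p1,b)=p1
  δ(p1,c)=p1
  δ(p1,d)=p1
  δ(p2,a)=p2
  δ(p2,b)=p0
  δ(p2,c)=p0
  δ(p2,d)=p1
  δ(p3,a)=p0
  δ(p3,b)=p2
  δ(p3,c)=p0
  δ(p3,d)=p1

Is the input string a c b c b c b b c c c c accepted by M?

Yes

Trace: p0 -a-> p1 -c-> p1 -b-> p1 -c-> p1 -b-> p1 -c-> p1 -b-> p1 -b-> p1 -c-> p1 -c-> p1 -c-> p1 -c-> p1
End state p1 is accepting.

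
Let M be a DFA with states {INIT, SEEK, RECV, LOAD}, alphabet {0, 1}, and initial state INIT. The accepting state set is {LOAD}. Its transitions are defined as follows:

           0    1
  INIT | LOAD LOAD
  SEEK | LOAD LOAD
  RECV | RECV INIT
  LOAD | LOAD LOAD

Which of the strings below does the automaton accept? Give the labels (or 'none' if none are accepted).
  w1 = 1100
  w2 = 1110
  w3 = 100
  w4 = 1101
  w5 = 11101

w1, w2, w3, w4, w5

w1: INIT → LOAD → LOAD → LOAD → LOAD  → end LOAD, accepted
w2: INIT → LOAD → LOAD → LOAD → LOAD  → end LOAD, accepted
w3: INIT → LOAD → LOAD → LOAD  → end LOAD, accepted
w4: INIT → LOAD → LOAD → LOAD → LOAD  → end LOAD, accepted
w5: INIT → LOAD → LOAD → LOAD → LOAD → LOAD  → end LOAD, accepted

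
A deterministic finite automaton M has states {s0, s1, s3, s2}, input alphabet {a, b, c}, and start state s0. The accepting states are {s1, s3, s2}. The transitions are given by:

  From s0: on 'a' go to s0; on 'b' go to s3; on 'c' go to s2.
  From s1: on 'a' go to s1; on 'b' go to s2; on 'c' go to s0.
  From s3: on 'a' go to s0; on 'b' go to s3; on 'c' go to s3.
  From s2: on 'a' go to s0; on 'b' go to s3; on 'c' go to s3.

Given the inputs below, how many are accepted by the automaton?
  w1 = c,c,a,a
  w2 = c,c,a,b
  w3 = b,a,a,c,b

w1: Trace: s0 -c-> s2 -c-> s3 -a-> s0 -a-> s0  → end s0, rejected
w2: Trace: s0 -c-> s2 -c-> s3 -a-> s0 -b-> s3  → end s3, accepted
w3: Trace: s0 -b-> s3 -a-> s0 -a-> s0 -c-> s2 -b-> s3  → end s3, accepted

2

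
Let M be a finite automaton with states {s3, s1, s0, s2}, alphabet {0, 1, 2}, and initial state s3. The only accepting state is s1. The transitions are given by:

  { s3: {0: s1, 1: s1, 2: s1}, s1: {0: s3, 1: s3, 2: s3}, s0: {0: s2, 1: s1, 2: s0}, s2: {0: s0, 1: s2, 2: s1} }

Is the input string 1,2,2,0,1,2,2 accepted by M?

s3 → s1 → s3 → s1 → s3 → s1 → s3 → s1
End state s1 is accepting.

Yes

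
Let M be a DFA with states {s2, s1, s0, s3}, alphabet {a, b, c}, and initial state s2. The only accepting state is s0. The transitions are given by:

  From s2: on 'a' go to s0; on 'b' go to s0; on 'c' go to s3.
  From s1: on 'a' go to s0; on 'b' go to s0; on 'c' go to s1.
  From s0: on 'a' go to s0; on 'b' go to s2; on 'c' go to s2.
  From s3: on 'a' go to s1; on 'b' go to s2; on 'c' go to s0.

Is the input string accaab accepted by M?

s2 → s0 → s2 → s3 → s1 → s0 → s2
End state s2 is not accepting.

No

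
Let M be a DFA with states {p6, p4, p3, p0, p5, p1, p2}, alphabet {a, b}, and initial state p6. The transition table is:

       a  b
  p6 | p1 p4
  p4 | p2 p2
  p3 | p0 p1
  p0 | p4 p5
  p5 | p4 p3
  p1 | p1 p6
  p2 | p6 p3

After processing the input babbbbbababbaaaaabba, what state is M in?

p2

p6 → p4 → p2 → p3 → p1 → p6 → p4 → p2 → p6 → p4 → p2 → p3 → p1 → p1 → p1 → p1 → p1 → p1 → p6 → p4 → p2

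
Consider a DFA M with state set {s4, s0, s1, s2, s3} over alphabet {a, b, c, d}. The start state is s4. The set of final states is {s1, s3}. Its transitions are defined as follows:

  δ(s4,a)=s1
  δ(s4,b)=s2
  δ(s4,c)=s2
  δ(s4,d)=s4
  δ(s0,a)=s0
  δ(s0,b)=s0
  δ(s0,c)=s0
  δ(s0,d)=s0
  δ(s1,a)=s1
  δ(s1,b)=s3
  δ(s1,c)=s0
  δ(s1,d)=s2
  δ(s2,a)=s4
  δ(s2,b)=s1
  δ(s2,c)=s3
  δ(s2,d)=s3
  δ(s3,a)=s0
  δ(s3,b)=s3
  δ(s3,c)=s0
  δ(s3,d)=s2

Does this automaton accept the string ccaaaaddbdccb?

s4 → s2 → s3 → s0 → s0 → s0 → s0 → s0 → s0 → s0 → s0 → s0 → s0 → s0
End state s0 is not accepting.

No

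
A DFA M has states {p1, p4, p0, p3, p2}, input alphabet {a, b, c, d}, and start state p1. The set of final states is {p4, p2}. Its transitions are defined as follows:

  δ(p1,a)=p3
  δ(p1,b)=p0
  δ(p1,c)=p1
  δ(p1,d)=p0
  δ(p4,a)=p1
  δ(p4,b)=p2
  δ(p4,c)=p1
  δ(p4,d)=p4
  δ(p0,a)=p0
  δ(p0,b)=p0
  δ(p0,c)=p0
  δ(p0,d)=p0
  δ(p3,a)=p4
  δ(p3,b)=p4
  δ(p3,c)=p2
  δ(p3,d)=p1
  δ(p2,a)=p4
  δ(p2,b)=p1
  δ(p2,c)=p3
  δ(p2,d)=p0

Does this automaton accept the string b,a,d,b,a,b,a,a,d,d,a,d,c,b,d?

No

start at p1
read 'b': p1 → p0
read 'a': p0 → p0
read 'd': p0 → p0
read 'b': p0 → p0
read 'a': p0 → p0
read 'b': p0 → p0
read 'a': p0 → p0
read 'a': p0 → p0
read 'd': p0 → p0
read 'd': p0 → p0
read 'a': p0 → p0
read 'd': p0 → p0
read 'c': p0 → p0
read 'b': p0 → p0
read 'd': p0 → p0
End state p0 is not accepting.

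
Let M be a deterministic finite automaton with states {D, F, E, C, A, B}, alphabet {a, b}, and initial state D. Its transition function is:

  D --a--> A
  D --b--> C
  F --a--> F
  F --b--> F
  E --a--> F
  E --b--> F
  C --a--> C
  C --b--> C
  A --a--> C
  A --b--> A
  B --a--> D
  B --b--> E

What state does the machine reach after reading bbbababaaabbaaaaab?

C

Trace: D -b-> C -b-> C -b-> C -a-> C -b-> C -a-> C -b-> C -a-> C -a-> C -a-> C -b-> C -b-> C -a-> C -a-> C -a-> C -a-> C -a-> C -b-> C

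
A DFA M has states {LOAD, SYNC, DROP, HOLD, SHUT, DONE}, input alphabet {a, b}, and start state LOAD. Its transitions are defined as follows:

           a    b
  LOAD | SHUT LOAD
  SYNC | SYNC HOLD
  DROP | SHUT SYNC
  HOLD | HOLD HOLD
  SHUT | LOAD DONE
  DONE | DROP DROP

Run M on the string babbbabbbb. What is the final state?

Trace: LOAD -b-> LOAD -a-> SHUT -b-> DONE -b-> DROP -b-> SYNC -a-> SYNC -b-> HOLD -b-> HOLD -b-> HOLD -b-> HOLD

HOLD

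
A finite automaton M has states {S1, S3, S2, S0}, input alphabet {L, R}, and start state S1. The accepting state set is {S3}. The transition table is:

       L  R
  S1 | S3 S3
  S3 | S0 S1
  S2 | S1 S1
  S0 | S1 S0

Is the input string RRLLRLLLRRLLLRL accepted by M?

No

Trace: S1 -R-> S3 -R-> S1 -L-> S3 -L-> S0 -R-> S0 -L-> S1 -L-> S3 -L-> S0 -R-> S0 -R-> S0 -L-> S1 -L-> S3 -L-> S0 -R-> S0 -L-> S1
End state S1 is not accepting.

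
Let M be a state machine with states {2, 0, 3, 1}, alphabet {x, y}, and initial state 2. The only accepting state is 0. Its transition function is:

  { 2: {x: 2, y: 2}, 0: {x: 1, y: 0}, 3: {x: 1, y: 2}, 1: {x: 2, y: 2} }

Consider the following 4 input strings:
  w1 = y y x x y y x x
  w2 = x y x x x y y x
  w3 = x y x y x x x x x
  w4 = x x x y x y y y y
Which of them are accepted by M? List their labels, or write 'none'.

w1:
  start at 2
  read 'y': 2 → 2
  read 'y': 2 → 2
  read 'x': 2 → 2
  read 'x': 2 → 2
  read 'y': 2 → 2
  read 'y': 2 → 2
  read 'x': 2 → 2
  read 'x': 2 → 2
  end 2, rejected
w2:
  start at 2
  read 'x': 2 → 2
  read 'y': 2 → 2
  read 'x': 2 → 2
  read 'x': 2 → 2
  read 'x': 2 → 2
  read 'y': 2 → 2
  read 'y': 2 → 2
  read 'x': 2 → 2
  end 2, rejected
w3:
  start at 2
  read 'x': 2 → 2
  read 'y': 2 → 2
  read 'x': 2 → 2
  read 'y': 2 → 2
  read 'x': 2 → 2
  read 'x': 2 → 2
  read 'x': 2 → 2
  read 'x': 2 → 2
  read 'x': 2 → 2
  end 2, rejected
w4:
  start at 2
  read 'x': 2 → 2
  read 'x': 2 → 2
  read 'x': 2 → 2
  read 'y': 2 → 2
  read 'x': 2 → 2
  read 'y': 2 → 2
  read 'y': 2 → 2
  read 'y': 2 → 2
  read 'y': 2 → 2
  end 2, rejected

none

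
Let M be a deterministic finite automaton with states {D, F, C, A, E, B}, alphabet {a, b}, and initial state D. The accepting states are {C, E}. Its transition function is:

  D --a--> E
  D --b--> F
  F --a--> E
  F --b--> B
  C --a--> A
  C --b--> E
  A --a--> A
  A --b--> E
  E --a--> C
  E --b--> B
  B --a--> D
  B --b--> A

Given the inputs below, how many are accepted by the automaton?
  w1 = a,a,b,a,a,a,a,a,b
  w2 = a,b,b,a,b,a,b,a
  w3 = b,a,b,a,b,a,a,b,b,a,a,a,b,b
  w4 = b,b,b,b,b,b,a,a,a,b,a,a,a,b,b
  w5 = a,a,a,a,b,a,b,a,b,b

w1: D → E → C → E → C → A → A → A → A → E  → end E, accepted
w2: D → E → B → A → A → E → C → E → C  → end C, accepted
w3: D → F → E → B → D → F → E → C → E → B → D → E → C → E → B  → end B, rejected
w4: D → F → B → A → E → B → A → A → A → A → E → C → A → A → E → B  → end B, rejected
w5: D → E → C → A → A → E → C → E → C → E → B  → end B, rejected

2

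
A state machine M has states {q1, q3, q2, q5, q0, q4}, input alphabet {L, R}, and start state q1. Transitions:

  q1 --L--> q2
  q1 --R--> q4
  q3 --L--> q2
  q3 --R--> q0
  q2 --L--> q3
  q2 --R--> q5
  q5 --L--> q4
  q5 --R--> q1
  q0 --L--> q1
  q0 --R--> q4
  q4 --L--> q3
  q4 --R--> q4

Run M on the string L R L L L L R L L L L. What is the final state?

Trace: q1 -L-> q2 -R-> q5 -L-> q4 -L-> q3 -L-> q2 -L-> q3 -R-> q0 -L-> q1 -L-> q2 -L-> q3 -L-> q2

q2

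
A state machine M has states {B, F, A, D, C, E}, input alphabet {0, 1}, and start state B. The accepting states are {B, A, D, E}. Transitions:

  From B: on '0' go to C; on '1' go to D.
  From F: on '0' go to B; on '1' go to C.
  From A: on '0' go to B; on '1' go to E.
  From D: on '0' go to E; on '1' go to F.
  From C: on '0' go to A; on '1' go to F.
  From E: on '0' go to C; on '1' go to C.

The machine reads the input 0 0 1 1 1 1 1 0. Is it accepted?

B → C → A → E → C → F → C → F → B
End state B is accepting.

Yes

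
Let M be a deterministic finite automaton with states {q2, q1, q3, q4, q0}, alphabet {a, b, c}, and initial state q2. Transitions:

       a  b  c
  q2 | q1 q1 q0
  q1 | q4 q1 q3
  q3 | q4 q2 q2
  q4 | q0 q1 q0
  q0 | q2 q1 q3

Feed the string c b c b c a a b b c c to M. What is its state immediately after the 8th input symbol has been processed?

start at q2
read 'c': q2 → q0
read 'b': q0 → q1
read 'c': q1 → q3
read 'b': q3 → q2
read 'c': q2 → q0
read 'a': q0 → q2
read 'a': q2 → q1
read 'b': q1 → q1
After 8 symbols: q1.

q1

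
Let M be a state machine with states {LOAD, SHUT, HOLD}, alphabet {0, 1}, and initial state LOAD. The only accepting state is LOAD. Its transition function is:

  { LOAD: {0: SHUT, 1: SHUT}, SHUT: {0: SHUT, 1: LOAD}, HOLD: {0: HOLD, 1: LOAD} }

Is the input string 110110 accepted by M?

LOAD → SHUT → LOAD → SHUT → LOAD → SHUT → SHUT
End state SHUT is not accepting.

No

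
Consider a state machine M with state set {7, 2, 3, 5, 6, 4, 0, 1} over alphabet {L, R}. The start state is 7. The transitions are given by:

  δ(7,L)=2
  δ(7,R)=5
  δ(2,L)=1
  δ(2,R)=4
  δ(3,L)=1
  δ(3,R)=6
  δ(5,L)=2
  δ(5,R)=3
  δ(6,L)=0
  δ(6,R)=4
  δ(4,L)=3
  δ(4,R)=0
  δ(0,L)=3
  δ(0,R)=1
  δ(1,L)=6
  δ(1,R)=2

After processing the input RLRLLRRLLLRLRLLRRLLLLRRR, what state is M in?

4

Trace: 7 -R-> 5 -L-> 2 -R-> 4 -L-> 3 -L-> 1 -R-> 2 -R-> 4 -L-> 3 -L-> 1 -L-> 6 -R-> 4 -L-> 3 -R-> 6 -L-> 0 -L-> 3 -R-> 6 -R-> 4 -L-> 3 -L-> 1 -L-> 6 -L-> 0 -R-> 1 -R-> 2 -R-> 4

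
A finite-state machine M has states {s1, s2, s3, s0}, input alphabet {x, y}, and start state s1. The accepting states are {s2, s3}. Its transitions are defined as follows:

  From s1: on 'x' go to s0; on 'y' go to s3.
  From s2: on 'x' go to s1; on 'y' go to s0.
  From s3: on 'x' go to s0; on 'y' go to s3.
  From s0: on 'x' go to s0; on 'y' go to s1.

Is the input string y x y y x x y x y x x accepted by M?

No

Trace: s1 -y-> s3 -x-> s0 -y-> s1 -y-> s3 -x-> s0 -x-> s0 -y-> s1 -x-> s0 -y-> s1 -x-> s0 -x-> s0
End state s0 is not accepting.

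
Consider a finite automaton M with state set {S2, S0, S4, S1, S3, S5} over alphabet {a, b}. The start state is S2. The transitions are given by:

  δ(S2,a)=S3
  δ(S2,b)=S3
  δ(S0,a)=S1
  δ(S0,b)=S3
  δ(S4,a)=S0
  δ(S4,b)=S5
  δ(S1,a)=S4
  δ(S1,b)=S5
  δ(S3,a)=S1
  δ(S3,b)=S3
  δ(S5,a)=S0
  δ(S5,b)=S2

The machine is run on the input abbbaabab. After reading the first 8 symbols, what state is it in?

Trace: S2 -a-> S3 -b-> S3 -b-> S3 -b-> S3 -a-> S1 -a-> S4 -b-> S5 -a-> S0
After 8 symbols: S0.

S0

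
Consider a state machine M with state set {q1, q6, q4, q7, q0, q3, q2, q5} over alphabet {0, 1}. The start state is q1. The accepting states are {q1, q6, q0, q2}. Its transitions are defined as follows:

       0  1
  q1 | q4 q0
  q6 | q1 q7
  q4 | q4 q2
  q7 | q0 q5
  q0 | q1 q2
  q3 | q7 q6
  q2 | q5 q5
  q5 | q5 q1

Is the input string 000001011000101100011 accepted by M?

No

q1 → q4 → q4 → q4 → q4 → q4 → q2 → q5 → q1 → q0 → q1 → q4 → q4 → q2 → q5 → q1 → q0 → q1 → q4 → q4 → q2 → q5
End state q5 is not accepting.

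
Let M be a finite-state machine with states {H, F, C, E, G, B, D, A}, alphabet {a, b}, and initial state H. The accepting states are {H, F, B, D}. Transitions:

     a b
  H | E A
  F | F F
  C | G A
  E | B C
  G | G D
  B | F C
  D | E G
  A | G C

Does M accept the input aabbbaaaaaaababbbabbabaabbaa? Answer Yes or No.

No

start at H
read 'a': H → E
read 'a': E → B
read 'b': B → C
read 'b': C → A
read 'b': A → C
read 'a': C → G
read 'a': G → G
read 'a': G → G
read 'a': G → G
read 'a': G → G
read 'a': G → G
read 'a': G → G
read 'b': G → D
read 'a': D → E
read 'b': E → C
read 'b': C → A
read 'b': A → C
read 'a': C → G
read 'b': G → D
read 'b': D → G
read 'a': G → G
read 'b': G → D
read 'a': D → E
read 'a': E → B
read 'b': B → C
read 'b': C → A
read 'a': A → G
read 'a': G → G
End state G is not accepting.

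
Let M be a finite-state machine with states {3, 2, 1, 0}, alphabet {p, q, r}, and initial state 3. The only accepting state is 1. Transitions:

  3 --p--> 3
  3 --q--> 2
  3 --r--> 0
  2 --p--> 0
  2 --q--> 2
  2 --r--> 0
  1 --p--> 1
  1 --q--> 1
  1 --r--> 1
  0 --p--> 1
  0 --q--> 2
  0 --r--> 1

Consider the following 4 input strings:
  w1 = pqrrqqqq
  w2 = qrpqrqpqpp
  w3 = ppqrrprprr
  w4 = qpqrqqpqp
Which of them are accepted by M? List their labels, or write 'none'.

w1: 3 → 3 → 2 → 0 → 1 → 1 → 1 → 1 → 1  → end 1, accepted
w2: 3 → 2 → 0 → 1 → 1 → 1 → 1 → 1 → 1 → 1 → 1  → end 1, accepted
w3: 3 → 3 → 3 → 2 → 0 → 1 → 1 → 1 → 1 → 1 → 1  → end 1, accepted
w4: 3 → 2 → 0 → 2 → 0 → 2 → 2 → 0 → 2 → 0  → end 0, rejected

w1, w2, w3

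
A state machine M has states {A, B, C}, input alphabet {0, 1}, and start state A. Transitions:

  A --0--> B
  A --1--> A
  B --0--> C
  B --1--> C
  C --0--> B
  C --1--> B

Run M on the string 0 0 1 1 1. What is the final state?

B

A → B → C → B → C → B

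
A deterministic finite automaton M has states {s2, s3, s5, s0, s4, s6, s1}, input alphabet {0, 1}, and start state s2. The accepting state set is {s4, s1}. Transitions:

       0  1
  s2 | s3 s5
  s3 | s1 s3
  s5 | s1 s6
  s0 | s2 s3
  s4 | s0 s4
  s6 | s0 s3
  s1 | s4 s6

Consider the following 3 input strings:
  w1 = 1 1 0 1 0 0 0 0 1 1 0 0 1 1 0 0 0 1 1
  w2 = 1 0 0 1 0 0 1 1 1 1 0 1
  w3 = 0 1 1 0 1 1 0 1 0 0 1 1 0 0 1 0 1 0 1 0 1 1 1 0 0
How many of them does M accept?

w1: s2 → s5 → s6 → s0 → s3 → s1 → s4 → s0 → s2 → s5 → s6 → s0 → s2 → s5 → s6 → s0 → s2 → s3 → s3 → s3  → end s3, rejected
w2: s2 → s5 → s1 → s4 → s4 → s0 → s2 → s5 → s6 → s3 → s3 → s1 → s6  → end s6, rejected
w3: s2 → s3 → s3 → s3 → s1 → s6 → s3 → s1 → s6 → s0 → s2 → s5 → s6 → s0 → s2 → s5 → s1 → s6 → s0 → s3 → s1 → s6 → s3 → s3 → s1 → s4  → end s4, accepted

1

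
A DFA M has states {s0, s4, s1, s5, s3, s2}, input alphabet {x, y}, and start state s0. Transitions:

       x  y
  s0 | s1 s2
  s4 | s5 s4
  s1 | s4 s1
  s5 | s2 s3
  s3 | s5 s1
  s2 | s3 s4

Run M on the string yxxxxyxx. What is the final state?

s5

start at s0
read 'y': s0 → s2
read 'x': s2 → s3
read 'x': s3 → s5
read 'x': s5 → s2
read 'x': s2 → s3
read 'y': s3 → s1
read 'x': s1 → s4
read 'x': s4 → s5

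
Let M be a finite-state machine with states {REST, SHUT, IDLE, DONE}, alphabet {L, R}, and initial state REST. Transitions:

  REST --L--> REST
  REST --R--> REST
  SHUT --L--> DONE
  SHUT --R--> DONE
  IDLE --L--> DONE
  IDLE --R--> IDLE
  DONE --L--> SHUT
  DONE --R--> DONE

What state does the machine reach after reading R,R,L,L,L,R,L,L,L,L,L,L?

Trace: REST -R-> REST -R-> REST -L-> REST -L-> REST -L-> REST -R-> REST -L-> REST -L-> REST -L-> REST -L-> REST -L-> REST -L-> REST

REST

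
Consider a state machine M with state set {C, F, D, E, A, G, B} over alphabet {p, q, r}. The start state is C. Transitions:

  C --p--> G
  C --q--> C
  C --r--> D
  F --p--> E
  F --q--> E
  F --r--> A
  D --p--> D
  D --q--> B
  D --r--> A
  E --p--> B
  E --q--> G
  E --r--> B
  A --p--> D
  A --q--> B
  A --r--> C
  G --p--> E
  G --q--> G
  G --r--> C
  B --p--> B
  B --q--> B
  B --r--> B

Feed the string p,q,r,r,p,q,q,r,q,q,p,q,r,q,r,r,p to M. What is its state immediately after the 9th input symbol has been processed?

start at C
read 'p': C → G
read 'q': G → G
read 'r': G → C
read 'r': C → D
read 'p': D → D
read 'q': D → B
read 'q': B → B
read 'r': B → B
read 'q': B → B
After 9 symbols: B.

B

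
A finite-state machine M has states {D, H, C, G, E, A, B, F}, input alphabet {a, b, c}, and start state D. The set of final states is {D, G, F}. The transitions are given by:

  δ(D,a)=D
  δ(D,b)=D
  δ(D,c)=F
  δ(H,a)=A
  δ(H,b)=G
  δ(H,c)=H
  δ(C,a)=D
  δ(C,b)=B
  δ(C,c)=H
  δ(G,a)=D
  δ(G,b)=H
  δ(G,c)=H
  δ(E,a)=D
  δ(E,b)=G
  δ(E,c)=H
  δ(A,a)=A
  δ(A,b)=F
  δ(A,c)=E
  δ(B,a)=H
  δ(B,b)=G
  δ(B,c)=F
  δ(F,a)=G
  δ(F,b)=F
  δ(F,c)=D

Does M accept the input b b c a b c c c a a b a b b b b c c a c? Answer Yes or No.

No

Trace: D -b-> D -b-> D -c-> F -a-> G -b-> H -c-> H -c-> H -c-> H -a-> A -a-> A -b-> F -a-> G -b-> H -b-> G -b-> H -b-> G -c-> H -c-> H -a-> A -c-> E
End state E is not accepting.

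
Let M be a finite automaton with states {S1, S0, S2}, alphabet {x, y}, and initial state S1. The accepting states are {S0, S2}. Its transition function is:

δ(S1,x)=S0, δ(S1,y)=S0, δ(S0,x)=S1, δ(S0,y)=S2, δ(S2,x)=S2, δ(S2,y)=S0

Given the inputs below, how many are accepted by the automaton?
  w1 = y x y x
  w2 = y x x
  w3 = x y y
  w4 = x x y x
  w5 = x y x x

w1: S1 → S0 → S1 → S0 → S1  → end S1, rejected
w2: S1 → S0 → S1 → S0  → end S0, accepted
w3: S1 → S0 → S2 → S0  → end S0, accepted
w4: S1 → S0 → S1 → S0 → S1  → end S1, rejected
w5: S1 → S0 → S2 → S2 → S2  → end S2, accepted

3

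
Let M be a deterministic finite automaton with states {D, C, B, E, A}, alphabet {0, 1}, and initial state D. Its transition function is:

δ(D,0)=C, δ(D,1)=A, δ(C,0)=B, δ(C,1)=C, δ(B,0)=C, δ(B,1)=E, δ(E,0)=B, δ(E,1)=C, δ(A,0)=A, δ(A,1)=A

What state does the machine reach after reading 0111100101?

start at D
read '0': D → C
read '1': C → C
read '1': C → C
read '1': C → C
read '1': C → C
read '0': C → B
read '0': B → C
read '1': C → C
read '0': C → B
read '1': B → E

E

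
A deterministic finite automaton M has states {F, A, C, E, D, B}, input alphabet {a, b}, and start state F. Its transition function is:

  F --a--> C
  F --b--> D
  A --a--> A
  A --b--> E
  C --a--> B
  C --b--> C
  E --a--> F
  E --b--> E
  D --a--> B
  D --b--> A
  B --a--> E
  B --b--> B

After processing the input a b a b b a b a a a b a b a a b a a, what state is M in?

E

start at F
read 'a': F → C
read 'b': C → C
read 'a': C → B
read 'b': B → B
read 'b': B → B
read 'a': B → E
read 'b': E → E
read 'a': E → F
read 'a': F → C
read 'a': C → B
read 'b': B → B
read 'a': B → E
read 'b': E → E
read 'a': E → F
read 'a': F → C
read 'b': C → C
read 'a': C → B
read 'a': B → E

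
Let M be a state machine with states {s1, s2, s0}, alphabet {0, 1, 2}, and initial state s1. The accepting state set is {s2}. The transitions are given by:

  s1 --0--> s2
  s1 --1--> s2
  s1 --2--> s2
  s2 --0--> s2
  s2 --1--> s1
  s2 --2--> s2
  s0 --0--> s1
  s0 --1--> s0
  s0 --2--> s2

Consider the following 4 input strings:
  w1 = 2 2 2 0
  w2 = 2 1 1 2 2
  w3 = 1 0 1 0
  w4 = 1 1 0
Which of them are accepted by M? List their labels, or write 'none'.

w1, w2, w3, w4

w1: Trace: s1 -2-> s2 -2-> s2 -2-> s2 -0-> s2  → end s2, accepted
w2: Trace: s1 -2-> s2 -1-> s1 -1-> s2 -2-> s2 -2-> s2  → end s2, accepted
w3: Trace: s1 -1-> s2 -0-> s2 -1-> s1 -0-> s2  → end s2, accepted
w4: Trace: s1 -1-> s2 -1-> s1 -0-> s2  → end s2, accepted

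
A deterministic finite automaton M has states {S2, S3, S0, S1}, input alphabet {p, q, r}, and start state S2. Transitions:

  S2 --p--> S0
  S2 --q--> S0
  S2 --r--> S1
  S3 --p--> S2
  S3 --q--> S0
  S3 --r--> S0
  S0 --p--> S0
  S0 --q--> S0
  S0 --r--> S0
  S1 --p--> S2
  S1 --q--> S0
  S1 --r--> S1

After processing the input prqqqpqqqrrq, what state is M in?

S0

S2 → S0 → S0 → S0 → S0 → S0 → S0 → S0 → S0 → S0 → S0 → S0 → S0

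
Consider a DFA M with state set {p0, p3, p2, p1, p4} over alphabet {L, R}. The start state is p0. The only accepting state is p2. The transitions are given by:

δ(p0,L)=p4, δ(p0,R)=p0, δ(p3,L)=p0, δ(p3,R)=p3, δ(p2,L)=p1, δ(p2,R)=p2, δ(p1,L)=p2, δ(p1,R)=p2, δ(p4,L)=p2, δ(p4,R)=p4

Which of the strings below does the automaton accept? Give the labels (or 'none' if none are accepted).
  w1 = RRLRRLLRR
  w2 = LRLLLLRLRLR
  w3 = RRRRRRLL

w1: Trace: p0 -R-> p0 -R-> p0 -L-> p4 -R-> p4 -R-> p4 -L-> p2 -L-> p1 -R-> p2 -R-> p2  → end p2, accepted
w2: Trace: p0 -L-> p4 -R-> p4 -L-> p2 -L-> p1 -L-> p2 -L-> p1 -R-> p2 -L-> p1 -R-> p2 -L-> p1 -R-> p2  → end p2, accepted
w3: Trace: p0 -R-> p0 -R-> p0 -R-> p0 -R-> p0 -R-> p0 -R-> p0 -L-> p4 -L-> p2  → end p2, accepted

w1, w2, w3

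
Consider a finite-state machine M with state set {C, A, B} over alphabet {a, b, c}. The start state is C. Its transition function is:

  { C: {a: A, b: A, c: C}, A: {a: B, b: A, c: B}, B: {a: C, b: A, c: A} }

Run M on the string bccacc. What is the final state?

B

C → A → B → A → B → A → B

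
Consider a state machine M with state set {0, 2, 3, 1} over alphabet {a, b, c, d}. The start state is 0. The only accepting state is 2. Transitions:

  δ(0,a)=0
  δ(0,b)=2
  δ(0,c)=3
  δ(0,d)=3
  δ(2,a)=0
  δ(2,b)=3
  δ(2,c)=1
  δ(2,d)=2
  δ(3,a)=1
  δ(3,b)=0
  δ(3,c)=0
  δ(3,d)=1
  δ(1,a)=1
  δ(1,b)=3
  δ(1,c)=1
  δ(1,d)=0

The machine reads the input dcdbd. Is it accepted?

0 → 3 → 0 → 3 → 0 → 3
End state 3 is not accepting.

No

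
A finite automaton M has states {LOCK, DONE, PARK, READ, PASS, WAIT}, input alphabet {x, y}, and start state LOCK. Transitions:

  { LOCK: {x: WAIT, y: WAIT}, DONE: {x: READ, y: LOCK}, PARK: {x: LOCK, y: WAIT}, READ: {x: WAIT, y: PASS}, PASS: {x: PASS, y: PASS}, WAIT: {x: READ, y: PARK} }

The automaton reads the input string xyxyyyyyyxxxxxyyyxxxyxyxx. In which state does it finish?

Trace: LOCK -x-> WAIT -y-> PARK -x-> LOCK -y-> WAIT -y-> PARK -y-> WAIT -y-> PARK -y-> WAIT -y-> PARK -x-> LOCK -x-> WAIT -x-> READ -x-> WAIT -x-> READ -y-> PASS -y-> PASS -y-> PASS -x-> PASS -x-> PASS -x-> PASS -y-> PASS -x-> PASS -y-> PASS -x-> PASS -x-> PASS

PASS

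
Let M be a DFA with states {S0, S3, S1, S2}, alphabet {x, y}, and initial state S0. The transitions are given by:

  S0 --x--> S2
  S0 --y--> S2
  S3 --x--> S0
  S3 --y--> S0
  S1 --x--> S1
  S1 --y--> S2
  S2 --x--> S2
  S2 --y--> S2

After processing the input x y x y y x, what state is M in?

Trace: S0 -x-> S2 -y-> S2 -x-> S2 -y-> S2 -y-> S2 -x-> S2

S2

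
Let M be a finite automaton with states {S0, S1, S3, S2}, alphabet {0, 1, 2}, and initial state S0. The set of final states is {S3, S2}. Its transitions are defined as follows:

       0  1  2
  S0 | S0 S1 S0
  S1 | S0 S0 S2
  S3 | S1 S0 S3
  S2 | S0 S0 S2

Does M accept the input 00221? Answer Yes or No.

Trace: S0 -0-> S0 -0-> S0 -2-> S0 -2-> S0 -1-> S1
End state S1 is not accepting.

No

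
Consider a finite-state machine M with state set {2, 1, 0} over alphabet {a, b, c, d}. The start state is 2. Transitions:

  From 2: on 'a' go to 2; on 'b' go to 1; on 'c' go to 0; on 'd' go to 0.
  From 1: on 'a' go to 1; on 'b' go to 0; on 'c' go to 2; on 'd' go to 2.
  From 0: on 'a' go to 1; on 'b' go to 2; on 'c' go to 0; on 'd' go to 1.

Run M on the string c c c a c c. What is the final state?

Trace: 2 -c-> 0 -c-> 0 -c-> 0 -a-> 1 -c-> 2 -c-> 0

0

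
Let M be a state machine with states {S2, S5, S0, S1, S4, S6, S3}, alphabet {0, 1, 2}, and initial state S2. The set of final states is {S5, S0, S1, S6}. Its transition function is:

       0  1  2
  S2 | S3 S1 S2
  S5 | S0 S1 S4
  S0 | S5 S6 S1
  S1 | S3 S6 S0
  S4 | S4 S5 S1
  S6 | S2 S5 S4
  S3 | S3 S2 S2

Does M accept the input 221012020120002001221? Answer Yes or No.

Yes

start at S2
read '2': S2 → S2
read '2': S2 → S2
read '1': S2 → S1
read '0': S1 → S3
read '1': S3 → S2
read '2': S2 → S2
read '0': S2 → S3
read '2': S3 → S2
read '0': S2 → S3
read '1': S3 → S2
read '2': S2 → S2
read '0': S2 → S3
read '0': S3 → S3
read '0': S3 → S3
read '2': S3 → S2
read '0': S2 → S3
read '0': S3 → S3
read '1': S3 → S2
read '2': S2 → S2
read '2': S2 → S2
read '1': S2 → S1
End state S1 is accepting.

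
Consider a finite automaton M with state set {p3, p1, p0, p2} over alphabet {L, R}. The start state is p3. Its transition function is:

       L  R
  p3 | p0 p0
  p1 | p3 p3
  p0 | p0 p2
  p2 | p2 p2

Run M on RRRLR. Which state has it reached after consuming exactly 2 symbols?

p2

start at p3
read 'R': p3 → p0
read 'R': p0 → p2
After 2 symbols: p2.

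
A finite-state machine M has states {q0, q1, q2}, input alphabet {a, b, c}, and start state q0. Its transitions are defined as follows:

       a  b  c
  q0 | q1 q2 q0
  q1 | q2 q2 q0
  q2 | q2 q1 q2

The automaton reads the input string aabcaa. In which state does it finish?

start at q0
read 'a': q0 → q1
read 'a': q1 → q2
read 'b': q2 → q1
read 'c': q1 → q0
read 'a': q0 → q1
read 'a': q1 → q2

q2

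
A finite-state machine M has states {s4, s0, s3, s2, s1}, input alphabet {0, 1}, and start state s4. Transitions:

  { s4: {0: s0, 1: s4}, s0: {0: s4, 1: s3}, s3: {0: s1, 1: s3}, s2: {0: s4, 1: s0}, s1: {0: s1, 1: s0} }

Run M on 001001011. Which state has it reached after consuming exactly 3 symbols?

s4

s4 → s0 → s4 → s4
After 3 symbols: s4.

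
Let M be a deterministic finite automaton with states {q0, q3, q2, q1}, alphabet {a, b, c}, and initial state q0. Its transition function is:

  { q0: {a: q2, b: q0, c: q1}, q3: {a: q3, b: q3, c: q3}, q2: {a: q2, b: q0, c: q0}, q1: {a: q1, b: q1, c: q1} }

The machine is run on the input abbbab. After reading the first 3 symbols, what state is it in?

q0

q0 → q2 → q0 → q0
After 3 symbols: q0.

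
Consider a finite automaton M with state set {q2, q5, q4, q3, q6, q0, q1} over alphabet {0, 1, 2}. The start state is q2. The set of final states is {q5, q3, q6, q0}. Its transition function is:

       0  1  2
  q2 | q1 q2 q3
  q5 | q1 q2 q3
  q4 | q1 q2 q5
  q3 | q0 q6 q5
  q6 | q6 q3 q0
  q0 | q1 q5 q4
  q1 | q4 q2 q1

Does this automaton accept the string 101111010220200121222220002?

No

Trace: q2 -1-> q2 -0-> q1 -1-> q2 -1-> q2 -1-> q2 -1-> q2 -0-> q1 -1-> q2 -0-> q1 -2-> q1 -2-> q1 -0-> q4 -2-> q5 -0-> q1 -0-> q4 -1-> q2 -2-> q3 -1-> q6 -2-> q0 -2-> q4 -2-> q5 -2-> q3 -2-> q5 -0-> q1 -0-> q4 -0-> q1 -2-> q1
End state q1 is not accepting.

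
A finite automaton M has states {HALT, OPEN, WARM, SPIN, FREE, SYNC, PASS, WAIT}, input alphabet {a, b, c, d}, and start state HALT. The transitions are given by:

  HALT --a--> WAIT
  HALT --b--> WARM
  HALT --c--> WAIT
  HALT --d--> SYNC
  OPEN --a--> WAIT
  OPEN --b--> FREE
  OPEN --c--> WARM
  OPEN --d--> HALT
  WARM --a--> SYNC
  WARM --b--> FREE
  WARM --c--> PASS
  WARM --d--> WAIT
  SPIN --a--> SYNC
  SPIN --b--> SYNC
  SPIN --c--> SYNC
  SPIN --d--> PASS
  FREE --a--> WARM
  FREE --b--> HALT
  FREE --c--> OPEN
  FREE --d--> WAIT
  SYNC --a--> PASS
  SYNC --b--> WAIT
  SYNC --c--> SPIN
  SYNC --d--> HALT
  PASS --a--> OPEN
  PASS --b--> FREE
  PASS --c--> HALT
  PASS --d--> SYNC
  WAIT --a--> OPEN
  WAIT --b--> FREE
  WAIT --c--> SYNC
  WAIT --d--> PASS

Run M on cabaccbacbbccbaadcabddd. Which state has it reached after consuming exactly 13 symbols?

Trace: HALT -c-> WAIT -a-> OPEN -b-> FREE -a-> WARM -c-> PASS -c-> HALT -b-> WARM -a-> SYNC -c-> SPIN -b-> SYNC -b-> WAIT -c-> SYNC -c-> SPIN
After 13 symbols: SPIN.

SPIN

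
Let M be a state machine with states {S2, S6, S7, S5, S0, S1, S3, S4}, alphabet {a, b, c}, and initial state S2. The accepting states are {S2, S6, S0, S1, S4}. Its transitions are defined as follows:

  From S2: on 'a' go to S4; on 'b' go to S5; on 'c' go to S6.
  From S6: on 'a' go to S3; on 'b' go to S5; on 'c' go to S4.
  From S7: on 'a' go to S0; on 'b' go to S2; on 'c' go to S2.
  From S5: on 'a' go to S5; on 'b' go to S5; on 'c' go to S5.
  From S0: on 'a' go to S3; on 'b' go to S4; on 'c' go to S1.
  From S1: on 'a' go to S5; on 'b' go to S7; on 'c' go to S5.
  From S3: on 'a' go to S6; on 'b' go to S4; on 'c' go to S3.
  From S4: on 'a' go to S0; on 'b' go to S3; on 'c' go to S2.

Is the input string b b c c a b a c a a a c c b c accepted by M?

No

Trace: S2 -b-> S5 -b-> S5 -c-> S5 -c-> S5 -a-> S5 -b-> S5 -a-> S5 -c-> S5 -a-> S5 -a-> S5 -a-> S5 -c-> S5 -c-> S5 -b-> S5 -c-> S5
End state S5 is not accepting.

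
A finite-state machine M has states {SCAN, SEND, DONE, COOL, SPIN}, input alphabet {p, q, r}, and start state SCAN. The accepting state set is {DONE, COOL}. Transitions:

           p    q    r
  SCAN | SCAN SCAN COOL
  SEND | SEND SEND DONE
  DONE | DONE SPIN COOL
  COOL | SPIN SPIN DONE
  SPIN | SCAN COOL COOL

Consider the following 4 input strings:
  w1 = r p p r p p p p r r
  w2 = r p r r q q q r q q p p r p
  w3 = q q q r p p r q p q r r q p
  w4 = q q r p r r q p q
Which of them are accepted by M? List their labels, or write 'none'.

w1:
  start at SCAN
  read 'r': SCAN → COOL
  read 'p': COOL → SPIN
  read 'p': SPIN → SCAN
  read 'r': SCAN → COOL
  read 'p': COOL → SPIN
  read 'p': SPIN → SCAN
  read 'p': SCAN → SCAN
  read 'p': SCAN → SCAN
  read 'r': SCAN → COOL
  read 'r': COOL → DONE
  end DONE, accepted
w2:
  start at SCAN
  read 'r': SCAN → COOL
  read 'p': COOL → SPIN
  read 'r': SPIN → COOL
  read 'r': COOL → DONE
  read 'q': DONE → SPIN
  read 'q': SPIN → COOL
  read 'q': COOL → SPIN
  read 'r': SPIN → COOL
  read 'q': COOL → SPIN
  read 'q': SPIN → COOL
  read 'p': COOL → SPIN
  read 'p': SPIN → SCAN
  read 'r': SCAN → COOL
  read 'p': COOL → SPIN
  end SPIN, rejected
w3:
  start at SCAN
  read 'q': SCAN → SCAN
  read 'q': SCAN → SCAN
  read 'q': SCAN → SCAN
  read 'r': SCAN → COOL
  read 'p': COOL → SPIN
  read 'p': SPIN → SCAN
  read 'r': SCAN → COOL
  read 'q': COOL → SPIN
  read 'p': SPIN → SCAN
  read 'q': SCAN → SCAN
  read 'r': SCAN → COOL
  read 'r': COOL → DONE
  read 'q': DONE → SPIN
  read 'p': SPIN → SCAN
  end SCAN, rejected
w4:
  start at SCAN
  read 'q': SCAN → SCAN
  read 'q': SCAN → SCAN
  read 'r': SCAN → COOL
  read 'p': COOL → SPIN
  read 'r': SPIN → COOL
  read 'r': COOL → DONE
  read 'q': DONE → SPIN
  read 'p': SPIN → SCAN
  read 'q': SCAN → SCAN
  end SCAN, rejected

w1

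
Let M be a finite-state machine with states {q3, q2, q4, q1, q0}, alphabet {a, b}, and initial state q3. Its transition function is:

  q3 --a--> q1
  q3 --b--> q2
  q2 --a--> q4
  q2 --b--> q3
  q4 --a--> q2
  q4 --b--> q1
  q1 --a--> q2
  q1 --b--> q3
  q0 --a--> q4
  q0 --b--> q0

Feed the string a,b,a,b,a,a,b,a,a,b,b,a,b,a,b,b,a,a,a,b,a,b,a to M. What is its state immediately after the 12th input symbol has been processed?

q4

q3 → q1 → q3 → q1 → q3 → q1 → q2 → q3 → q1 → q2 → q3 → q2 → q4
After 12 symbols: q4.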